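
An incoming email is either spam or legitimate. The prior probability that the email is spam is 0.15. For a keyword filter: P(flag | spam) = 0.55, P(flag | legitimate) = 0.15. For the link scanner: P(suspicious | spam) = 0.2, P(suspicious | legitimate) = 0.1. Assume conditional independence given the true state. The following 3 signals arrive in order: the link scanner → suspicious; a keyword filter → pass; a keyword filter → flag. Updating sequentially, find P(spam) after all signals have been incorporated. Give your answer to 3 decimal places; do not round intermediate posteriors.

After the link scanner='suspicious': P(spam) = 0.2·0.1500 / (0.2·0.1500 + 0.1·0.8500) ≈ 0.2609
After a keyword filter='pass': P(spam) = 0.45·0.2609 / (0.45·0.2609 + 0.85·0.7391) ≈ 0.1574
After a keyword filter='flag': P(spam) = 0.55·0.1574 / (0.55·0.1574 + 0.15·0.8426) ≈ 0.4066

0.407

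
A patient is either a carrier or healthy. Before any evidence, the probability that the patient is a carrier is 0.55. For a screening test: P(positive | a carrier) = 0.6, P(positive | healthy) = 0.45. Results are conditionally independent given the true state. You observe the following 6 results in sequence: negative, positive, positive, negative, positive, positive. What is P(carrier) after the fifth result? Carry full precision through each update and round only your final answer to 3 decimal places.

0.605

After 'negative': P(carrier) = 0.4·0.5500 / (0.4·0.5500 + 0.55·0.4500) ≈ 0.4706
After 'positive': P(carrier) = 0.6·0.4706 / (0.6·0.4706 + 0.45·0.5294) ≈ 0.5424
After 'positive': P(carrier) = 0.6·0.5424 / (0.6·0.5424 + 0.45·0.4576) ≈ 0.6124
After 'negative': P(carrier) = 0.4·0.6124 / (0.4·0.6124 + 0.55·0.3876) ≈ 0.5347
After 'positive': P(carrier) = 0.6·0.5347 / (0.6·0.5347 + 0.45·0.4653) ≈ 0.6051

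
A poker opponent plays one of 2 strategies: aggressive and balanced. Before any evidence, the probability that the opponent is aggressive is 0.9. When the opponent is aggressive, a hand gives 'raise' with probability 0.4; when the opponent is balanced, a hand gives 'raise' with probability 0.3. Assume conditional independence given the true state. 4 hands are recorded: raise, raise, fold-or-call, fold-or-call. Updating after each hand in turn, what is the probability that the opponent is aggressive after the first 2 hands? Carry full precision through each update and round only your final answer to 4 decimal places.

After 'raise': P(aggressive) = 0.4·0.9000 / (0.4·0.9000 + 0.3·0.1000) ≈ 0.9231
After 'raise': P(aggressive) = 0.4·0.9231 / (0.4·0.9231 + 0.3·0.0769) ≈ 0.9412

0.9412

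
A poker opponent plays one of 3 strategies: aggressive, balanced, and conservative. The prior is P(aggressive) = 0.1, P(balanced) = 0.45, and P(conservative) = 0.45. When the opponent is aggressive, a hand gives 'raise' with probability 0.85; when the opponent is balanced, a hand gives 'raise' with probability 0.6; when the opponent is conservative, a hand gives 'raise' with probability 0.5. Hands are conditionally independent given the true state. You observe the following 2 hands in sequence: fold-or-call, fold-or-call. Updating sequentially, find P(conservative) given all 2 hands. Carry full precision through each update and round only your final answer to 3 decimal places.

0.602

After 'fold-or-call': normaliser = 0.15·0.1000 + 0.4·0.4500 + 0.5·0.4500; P(aggressive) ≈ 0.0357, P(balanced) ≈ 0.4286, P(conservative) ≈ 0.5357
After 'fold-or-call': normaliser = 0.15·0.0357 + 0.4·0.4286 + 0.5·0.5357; P(aggressive) ≈ 0.0120, P(balanced) ≈ 0.3855, P(conservative) ≈ 0.6024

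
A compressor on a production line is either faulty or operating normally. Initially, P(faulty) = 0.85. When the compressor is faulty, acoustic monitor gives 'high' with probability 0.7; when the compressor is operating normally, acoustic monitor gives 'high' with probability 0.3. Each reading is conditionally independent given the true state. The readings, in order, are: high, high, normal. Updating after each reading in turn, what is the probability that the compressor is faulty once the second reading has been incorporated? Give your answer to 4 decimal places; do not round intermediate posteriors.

0.9686

Each posterior becomes the prior for the next update.
After 'high': P(faulty) = 0.7·0.8500 / (0.7·0.8500 + 0.3·0.1500) ≈ 0.9297
After 'high': P(faulty) = 0.7·0.9297 / (0.7·0.9297 + 0.3·0.0703) ≈ 0.9686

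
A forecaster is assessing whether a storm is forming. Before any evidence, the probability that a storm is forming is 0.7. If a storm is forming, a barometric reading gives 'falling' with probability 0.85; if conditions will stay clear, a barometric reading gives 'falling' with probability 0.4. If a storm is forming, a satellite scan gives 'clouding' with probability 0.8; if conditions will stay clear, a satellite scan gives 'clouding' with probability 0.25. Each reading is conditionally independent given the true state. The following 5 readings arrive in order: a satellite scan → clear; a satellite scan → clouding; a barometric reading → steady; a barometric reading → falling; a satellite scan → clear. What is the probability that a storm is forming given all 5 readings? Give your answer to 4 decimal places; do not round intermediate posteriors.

After a satellite scan='clear': P(storm) = 0.2·0.7000 / (0.2·0.7000 + 0.75·0.3000) ≈ 0.3836
After a satellite scan='clouding': P(storm) = 0.8·0.3836 / (0.8·0.3836 + 0.25·0.6164) ≈ 0.6657
After a barometric reading='steady': P(storm) = 0.15·0.6657 / (0.15·0.6657 + 0.6·0.3343) ≈ 0.3323
After a barometric reading='falling': P(storm) = 0.85·0.3323 / (0.85·0.3323 + 0.4·0.6677) ≈ 0.5140
After a satellite scan='clear': P(storm) = 0.2·0.5140 / (0.2·0.5140 + 0.75·0.4860) ≈ 0.2200

0.2200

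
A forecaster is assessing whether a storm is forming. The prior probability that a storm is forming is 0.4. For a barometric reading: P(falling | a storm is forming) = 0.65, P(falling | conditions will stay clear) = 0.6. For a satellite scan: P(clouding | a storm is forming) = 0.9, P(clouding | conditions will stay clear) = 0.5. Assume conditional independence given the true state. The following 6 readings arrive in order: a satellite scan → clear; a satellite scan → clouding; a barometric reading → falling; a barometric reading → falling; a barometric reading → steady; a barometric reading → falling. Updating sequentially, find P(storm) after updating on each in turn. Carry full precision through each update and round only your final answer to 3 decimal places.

0.211

Each posterior becomes the prior for the next update.
After a satellite scan='clear': P(storm) = 0.1·0.4000 / (0.1·0.4000 + 0.5·0.6000) ≈ 0.1176
After a satellite scan='clouding': P(storm) = 0.9·0.1176 / (0.9·0.1176 + 0.5·0.8824) ≈ 0.1935
After a barometric reading='falling': P(storm) = 0.65·0.1935 / (0.65·0.1935 + 0.6·0.8065) ≈ 0.2063
After a barometric reading='falling': P(storm) = 0.65·0.2063 / (0.65·0.2063 + 0.6·0.7937) ≈ 0.2198
After a barometric reading='steady': P(storm) = 0.35·0.2198 / (0.35·0.2198 + 0.4·0.7802) ≈ 0.1977
After a barometric reading='falling': P(storm) = 0.65·0.1977 / (0.65·0.1977 + 0.6·0.8023) ≈ 0.2107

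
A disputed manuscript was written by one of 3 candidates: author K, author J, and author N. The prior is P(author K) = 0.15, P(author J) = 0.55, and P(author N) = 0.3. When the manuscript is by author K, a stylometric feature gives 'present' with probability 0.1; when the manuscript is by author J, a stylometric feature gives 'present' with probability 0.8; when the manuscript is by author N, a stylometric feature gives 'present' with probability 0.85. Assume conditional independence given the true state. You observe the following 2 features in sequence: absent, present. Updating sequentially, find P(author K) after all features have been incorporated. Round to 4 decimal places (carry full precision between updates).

After 'absent': normaliser = 0.9·0.1500 + 0.2·0.5500 + 0.15·0.3000; P(author K) ≈ 0.4655, P(author J) ≈ 0.3793, P(author N) ≈ 0.1552
After 'present': normaliser = 0.1·0.4655 + 0.8·0.3793 + 0.85·0.1552; P(author K) ≈ 0.0966, P(author J) ≈ 0.6297, P(author N) ≈ 0.2737

0.0966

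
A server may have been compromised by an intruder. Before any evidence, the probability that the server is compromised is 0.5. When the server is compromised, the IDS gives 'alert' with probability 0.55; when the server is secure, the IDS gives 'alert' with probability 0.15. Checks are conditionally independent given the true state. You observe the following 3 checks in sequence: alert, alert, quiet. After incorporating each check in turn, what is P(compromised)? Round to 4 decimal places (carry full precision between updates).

0.8768

After 'alert': P(compromised) = 0.55·0.5000 / (0.55·0.5000 + 0.15·0.5000) ≈ 0.7857
After 'alert': P(compromised) = 0.55·0.7857 / (0.55·0.7857 + 0.15·0.2143) ≈ 0.9308
After 'quiet': P(compromised) = 0.45·0.9308 / (0.45·0.9308 + 0.85·0.0692) ≈ 0.8768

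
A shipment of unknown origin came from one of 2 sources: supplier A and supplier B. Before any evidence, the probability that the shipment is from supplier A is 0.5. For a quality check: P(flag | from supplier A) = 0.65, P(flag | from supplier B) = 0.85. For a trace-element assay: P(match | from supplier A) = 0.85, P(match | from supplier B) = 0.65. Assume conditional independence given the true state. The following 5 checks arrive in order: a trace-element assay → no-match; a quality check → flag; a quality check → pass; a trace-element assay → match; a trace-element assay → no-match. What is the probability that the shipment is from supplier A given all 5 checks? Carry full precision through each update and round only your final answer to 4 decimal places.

0.3000

After a trace-element assay='no-match': P(supplier A) = 0.15·0.5000 / (0.15·0.5000 + 0.35·0.5000) ≈ 0.3000
After a quality check='flag': P(supplier A) = 0.65·0.3000 / (0.65·0.3000 + 0.85·0.7000) ≈ 0.2468
After a quality check='pass': P(supplier A) = 0.35·0.2468 / (0.35·0.2468 + 0.15·0.7532) ≈ 0.4333
After a trace-element assay='match': P(supplier A) = 0.85·0.4333 / (0.85·0.4333 + 0.65·0.5667) ≈ 0.5000
After a trace-element assay='no-match': P(supplier A) = 0.15·0.5000 / (0.15·0.5000 + 0.35·0.5000) ≈ 0.3000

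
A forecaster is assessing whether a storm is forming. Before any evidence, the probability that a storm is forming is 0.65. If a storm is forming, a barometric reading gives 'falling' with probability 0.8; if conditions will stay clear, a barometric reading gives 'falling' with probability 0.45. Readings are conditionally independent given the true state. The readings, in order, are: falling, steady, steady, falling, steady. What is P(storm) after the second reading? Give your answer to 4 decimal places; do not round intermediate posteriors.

After 'falling': P(storm) = 0.8·0.6500 / (0.8·0.6500 + 0.45·0.3500) ≈ 0.7675
After 'steady': P(storm) = 0.2·0.7675 / (0.2·0.7675 + 0.55·0.2325) ≈ 0.5456

0.5456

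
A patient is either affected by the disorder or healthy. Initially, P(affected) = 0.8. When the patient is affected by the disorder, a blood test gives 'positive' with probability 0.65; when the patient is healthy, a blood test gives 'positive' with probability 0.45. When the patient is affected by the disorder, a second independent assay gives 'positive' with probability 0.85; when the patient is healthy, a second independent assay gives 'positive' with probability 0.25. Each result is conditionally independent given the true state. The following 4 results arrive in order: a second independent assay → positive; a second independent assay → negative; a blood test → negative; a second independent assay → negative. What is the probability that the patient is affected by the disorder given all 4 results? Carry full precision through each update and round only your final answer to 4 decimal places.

Each posterior becomes the prior for the next update.
After a second independent assay='positive': P(affected) = 0.85·0.8000 / (0.85·0.8000 + 0.25·0.2000) ≈ 0.9315
After a second independent assay='negative': P(affected) = 0.15·0.9315 / (0.15·0.9315 + 0.75·0.0685) ≈ 0.7312
After a blood test='negative': P(affected) = 0.35·0.7312 / (0.35·0.7312 + 0.55·0.2688) ≈ 0.6338
After a second independent assay='negative': P(affected) = 0.15·0.6338 / (0.15·0.6338 + 0.75·0.3662) ≈ 0.2572

0.2572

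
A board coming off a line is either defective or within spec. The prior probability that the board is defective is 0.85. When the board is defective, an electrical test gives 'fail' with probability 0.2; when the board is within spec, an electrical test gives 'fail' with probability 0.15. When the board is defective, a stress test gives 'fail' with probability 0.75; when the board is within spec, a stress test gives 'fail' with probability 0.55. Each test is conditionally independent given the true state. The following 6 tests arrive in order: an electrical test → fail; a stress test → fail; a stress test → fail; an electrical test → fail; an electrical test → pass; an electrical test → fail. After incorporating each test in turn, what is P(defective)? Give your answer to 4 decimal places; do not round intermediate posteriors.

After an electrical test='fail': P(defective) = 0.2·0.8500 / (0.2·0.8500 + 0.15·0.1500) ≈ 0.8831
After a stress test='fail': P(defective) = 0.75·0.8831 / (0.75·0.8831 + 0.55·0.1169) ≈ 0.9115
After a stress test='fail': P(defective) = 0.75·0.9115 / (0.75·0.9115 + 0.55·0.0885) ≈ 0.9336
After an electrical test='fail': P(defective) = 0.2·0.9336 / (0.2·0.9336 + 0.15·0.0664) ≈ 0.9493
After an electrical test='pass': P(defective) = 0.8·0.9493 / (0.8·0.9493 + 0.85·0.0507) ≈ 0.9463
After an electrical test='fail': P(defective) = 0.2·0.9463 / (0.2·0.9463 + 0.15·0.0537) ≈ 0.9592

0.9592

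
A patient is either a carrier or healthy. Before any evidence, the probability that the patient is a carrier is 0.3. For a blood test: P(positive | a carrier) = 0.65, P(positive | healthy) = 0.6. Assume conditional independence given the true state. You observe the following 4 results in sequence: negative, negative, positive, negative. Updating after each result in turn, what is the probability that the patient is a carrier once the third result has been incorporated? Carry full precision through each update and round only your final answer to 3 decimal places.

0.262

After 'negative': P(carrier) = 0.35·0.3000 / (0.35·0.3000 + 0.4·0.7000) ≈ 0.2727
After 'negative': P(carrier) = 0.35·0.2727 / (0.35·0.2727 + 0.4·0.7273) ≈ 0.2471
After 'positive': P(carrier) = 0.65·0.2471 / (0.65·0.2471 + 0.6·0.7529) ≈ 0.2622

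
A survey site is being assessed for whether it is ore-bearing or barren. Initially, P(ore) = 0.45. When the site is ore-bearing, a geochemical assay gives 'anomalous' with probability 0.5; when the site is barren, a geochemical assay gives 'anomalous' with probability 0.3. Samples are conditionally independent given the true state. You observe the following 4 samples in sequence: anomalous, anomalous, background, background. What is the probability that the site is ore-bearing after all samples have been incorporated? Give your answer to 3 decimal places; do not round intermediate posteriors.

0.537

After 'anomalous': P(ore) = 0.5·0.4500 / (0.5·0.4500 + 0.3·0.5500) ≈ 0.5769
After 'anomalous': P(ore) = 0.5·0.5769 / (0.5·0.5769 + 0.3·0.4231) ≈ 0.6944
After 'background': P(ore) = 0.5·0.6944 / (0.5·0.6944 + 0.7·0.3056) ≈ 0.6188
After 'background': P(ore) = 0.5·0.6188 / (0.5·0.6188 + 0.7·0.3812) ≈ 0.5369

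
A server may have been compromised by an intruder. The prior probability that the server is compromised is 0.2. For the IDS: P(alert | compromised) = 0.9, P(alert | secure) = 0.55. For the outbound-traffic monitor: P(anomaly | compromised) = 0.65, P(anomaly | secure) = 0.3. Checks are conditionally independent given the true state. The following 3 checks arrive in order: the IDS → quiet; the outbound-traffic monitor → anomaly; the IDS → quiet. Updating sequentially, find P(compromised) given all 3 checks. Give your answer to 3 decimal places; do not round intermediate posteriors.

Apply Bayes' rule sequentially, carrying P(compromised) forward.
After the IDS='quiet': P(compromised) = 0.1·0.2000 / (0.1·0.2000 + 0.45·0.8000) ≈ 0.0526
After the outbound-traffic monitor='anomaly': P(compromised) = 0.65·0.0526 / (0.65·0.0526 + 0.3·0.9474) ≈ 0.1074
After the IDS='quiet': P(compromised) = 0.1·0.1074 / (0.1·0.1074 + 0.45·0.8926) ≈ 0.0261

0.026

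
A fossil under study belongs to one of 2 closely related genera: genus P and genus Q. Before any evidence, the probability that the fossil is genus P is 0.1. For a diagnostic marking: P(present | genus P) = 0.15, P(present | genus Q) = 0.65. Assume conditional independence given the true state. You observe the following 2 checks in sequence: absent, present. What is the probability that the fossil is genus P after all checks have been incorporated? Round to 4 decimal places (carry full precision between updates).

0.0586

After 'absent': P(genus P) = 0.85·0.1000 / (0.85·0.1000 + 0.35·0.9000) ≈ 0.2125
After 'present': P(genus P) = 0.15·0.2125 / (0.15·0.2125 + 0.65·0.7875) ≈ 0.0586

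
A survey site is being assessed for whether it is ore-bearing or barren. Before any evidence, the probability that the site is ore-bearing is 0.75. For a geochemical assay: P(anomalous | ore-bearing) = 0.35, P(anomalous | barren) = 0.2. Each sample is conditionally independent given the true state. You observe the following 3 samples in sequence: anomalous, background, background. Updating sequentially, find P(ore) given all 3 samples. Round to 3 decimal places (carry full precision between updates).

0.776

After 'anomalous': P(ore) = 0.35·0.7500 / (0.35·0.7500 + 0.2·0.2500) ≈ 0.8400
After 'background': P(ore) = 0.65·0.8400 / (0.65·0.8400 + 0.8·0.1600) ≈ 0.8101
After 'background': P(ore) = 0.65·0.8101 / (0.65·0.8101 + 0.8·0.1899) ≈ 0.7761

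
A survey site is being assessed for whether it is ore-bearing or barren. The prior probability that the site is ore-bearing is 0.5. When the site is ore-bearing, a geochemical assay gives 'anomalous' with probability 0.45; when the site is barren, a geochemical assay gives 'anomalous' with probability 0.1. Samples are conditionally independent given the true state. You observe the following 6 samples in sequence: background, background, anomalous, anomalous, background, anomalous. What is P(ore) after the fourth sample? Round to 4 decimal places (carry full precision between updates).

After 'background': P(ore) = 0.55·0.5000 / (0.55·0.5000 + 0.9·0.5000) ≈ 0.3793
After 'background': P(ore) = 0.55·0.3793 / (0.55·0.3793 + 0.9·0.6207) ≈ 0.2719
After 'anomalous': P(ore) = 0.45·0.2719 / (0.45·0.2719 + 0.1·0.7281) ≈ 0.6269
After 'anomalous': P(ore) = 0.45·0.6269 / (0.45·0.6269 + 0.1·0.3731) ≈ 0.8832

0.8832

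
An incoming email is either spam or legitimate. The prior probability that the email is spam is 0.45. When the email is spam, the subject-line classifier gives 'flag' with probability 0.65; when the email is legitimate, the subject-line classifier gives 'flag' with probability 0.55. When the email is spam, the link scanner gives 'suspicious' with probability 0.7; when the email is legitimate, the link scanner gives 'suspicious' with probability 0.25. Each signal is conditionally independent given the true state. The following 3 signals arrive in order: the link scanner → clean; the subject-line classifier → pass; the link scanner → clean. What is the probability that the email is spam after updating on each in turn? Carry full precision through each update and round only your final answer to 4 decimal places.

After the link scanner='clean': P(spam) = 0.3·0.4500 / (0.3·0.4500 + 0.75·0.5500) ≈ 0.2466
After the subject-line classifier='pass': P(spam) = 0.35·0.2466 / (0.35·0.2466 + 0.45·0.7534) ≈ 0.2029
After the link scanner='clean': P(spam) = 0.3·0.2029 / (0.3·0.2029 + 0.75·0.7971) ≈ 0.0924

0.0924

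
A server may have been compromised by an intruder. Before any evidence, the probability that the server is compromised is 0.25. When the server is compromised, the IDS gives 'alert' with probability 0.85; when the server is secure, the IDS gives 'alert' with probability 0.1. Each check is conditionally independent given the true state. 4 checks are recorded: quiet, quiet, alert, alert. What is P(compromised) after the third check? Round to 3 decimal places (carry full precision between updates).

Each posterior becomes the prior for the next update.
After 'quiet': P(compromised) = 0.15·0.2500 / (0.15·0.2500 + 0.9·0.7500) ≈ 0.0526
After 'quiet': P(compromised) = 0.15·0.0526 / (0.15·0.0526 + 0.9·0.9474) ≈ 0.0092
After 'alert': P(compromised) = 0.85·0.0092 / (0.85·0.0092 + 0.1·0.9908) ≈ 0.0730

0.073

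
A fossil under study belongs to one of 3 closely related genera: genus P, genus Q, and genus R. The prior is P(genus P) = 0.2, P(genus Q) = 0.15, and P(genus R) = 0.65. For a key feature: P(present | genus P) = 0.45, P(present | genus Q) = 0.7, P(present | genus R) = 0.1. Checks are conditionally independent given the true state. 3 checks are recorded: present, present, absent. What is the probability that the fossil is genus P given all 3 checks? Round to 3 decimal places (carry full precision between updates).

After 'present': normaliser = 0.45·0.2000 + 0.7·0.1500 + 0.1·0.6500; P(genus P) ≈ 0.3462, P(genus Q) ≈ 0.4038, P(genus R) ≈ 0.2500
After 'present': normaliser = 0.45·0.3462 + 0.7·0.4038 + 0.1·0.2500; P(genus P) ≈ 0.3361, P(genus Q) ≈ 0.6100, P(genus R) ≈ 0.0539
After 'absent': normaliser = 0.55·0.3361 + 0.3·0.6100 + 0.9·0.0539; P(genus P) ≈ 0.4439, P(genus Q) ≈ 0.4395, P(genus R) ≈ 0.1166

0.444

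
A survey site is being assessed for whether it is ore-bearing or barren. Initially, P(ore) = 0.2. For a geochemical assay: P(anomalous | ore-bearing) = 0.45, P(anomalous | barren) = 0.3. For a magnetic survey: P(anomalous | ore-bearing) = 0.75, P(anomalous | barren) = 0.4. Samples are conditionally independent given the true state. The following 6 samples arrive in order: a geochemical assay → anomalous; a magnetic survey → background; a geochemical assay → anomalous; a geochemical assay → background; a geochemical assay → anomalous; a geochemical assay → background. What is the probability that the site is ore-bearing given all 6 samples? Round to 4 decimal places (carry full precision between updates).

After a geochemical assay='anomalous': P(ore) = 0.45·0.2000 / (0.45·0.2000 + 0.3·0.8000) ≈ 0.2727
After a magnetic survey='background': P(ore) = 0.25·0.2727 / (0.25·0.2727 + 0.6·0.7273) ≈ 0.1351
After a geochemical assay='anomalous': P(ore) = 0.45·0.1351 / (0.45·0.1351 + 0.3·0.8649) ≈ 0.1899
After a geochemical assay='background': P(ore) = 0.55·0.1899 / (0.55·0.1899 + 0.7·0.8101) ≈ 0.1555
After a geochemical assay='anomalous': P(ore) = 0.45·0.1555 / (0.45·0.1555 + 0.3·0.8445) ≈ 0.2164
After a geochemical assay='background': P(ore) = 0.55·0.2164 / (0.55·0.2164 + 0.7·0.7836) ≈ 0.1783

0.1783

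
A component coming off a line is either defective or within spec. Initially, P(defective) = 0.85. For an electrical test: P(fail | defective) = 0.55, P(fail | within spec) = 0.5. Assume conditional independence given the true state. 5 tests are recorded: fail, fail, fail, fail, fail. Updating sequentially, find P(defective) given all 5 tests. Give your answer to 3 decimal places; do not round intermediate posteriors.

0.901

After 'fail': P(defective) = 0.55·0.8500 / (0.55·0.8500 + 0.5·0.1500) ≈ 0.8618
After 'fail': P(defective) = 0.55·0.8618 / (0.55·0.8618 + 0.5·0.1382) ≈ 0.8727
After 'fail': P(defective) = 0.55·0.8727 / (0.55·0.8727 + 0.5·0.1273) ≈ 0.8829
After 'fail': P(defective) = 0.55·0.8829 / (0.55·0.8829 + 0.5·0.1171) ≈ 0.8924
After 'fail': P(defective) = 0.55·0.8924 / (0.55·0.8924 + 0.5·0.1076) ≈ 0.9012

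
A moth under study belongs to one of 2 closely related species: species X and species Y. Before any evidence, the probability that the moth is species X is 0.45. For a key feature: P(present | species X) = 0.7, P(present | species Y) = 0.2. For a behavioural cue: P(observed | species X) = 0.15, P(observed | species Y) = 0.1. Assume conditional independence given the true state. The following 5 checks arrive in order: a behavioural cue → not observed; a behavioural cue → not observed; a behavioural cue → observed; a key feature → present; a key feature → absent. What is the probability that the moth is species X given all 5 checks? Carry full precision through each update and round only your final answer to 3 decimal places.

0.590

After a behavioural cue='not observed': P(species X) = 0.85·0.4500 / (0.85·0.4500 + 0.9·0.5500) ≈ 0.4359
After a behavioural cue='not observed': P(species X) = 0.85·0.4359 / (0.85·0.4359 + 0.9·0.5641) ≈ 0.4219
After a behavioural cue='observed': P(species X) = 0.15·0.4219 / (0.15·0.4219 + 0.1·0.5781) ≈ 0.5226
After a key feature='present': P(species X) = 0.7·0.5226 / (0.7·0.5226 + 0.2·0.4774) ≈ 0.7930
After a key feature='absent': P(species X) = 0.3·0.7930 / (0.3·0.7930 + 0.8·0.2070) ≈ 0.5896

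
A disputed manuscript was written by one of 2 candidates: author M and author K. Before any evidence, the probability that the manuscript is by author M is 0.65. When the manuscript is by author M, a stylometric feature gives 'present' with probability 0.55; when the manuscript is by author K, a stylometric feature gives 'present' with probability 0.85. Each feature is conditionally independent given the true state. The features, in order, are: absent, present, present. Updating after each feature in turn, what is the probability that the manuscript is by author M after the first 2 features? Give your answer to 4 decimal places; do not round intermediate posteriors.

0.7828

After 'absent': P(author M) = 0.45·0.6500 / (0.45·0.6500 + 0.15·0.3500) ≈ 0.8478
After 'present': P(author M) = 0.55·0.8478 / (0.55·0.8478 + 0.85·0.1522) ≈ 0.7828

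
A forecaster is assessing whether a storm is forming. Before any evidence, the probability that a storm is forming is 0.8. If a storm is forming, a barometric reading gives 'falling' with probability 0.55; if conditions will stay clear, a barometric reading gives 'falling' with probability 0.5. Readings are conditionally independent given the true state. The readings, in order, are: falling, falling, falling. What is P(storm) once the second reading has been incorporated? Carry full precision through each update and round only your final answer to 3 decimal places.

0.829

Each posterior becomes the prior for the next update.
After 'falling': P(storm) = 0.55·0.8000 / (0.55·0.8000 + 0.5·0.2000) ≈ 0.8148
After 'falling': P(storm) = 0.55·0.8148 / (0.55·0.8148 + 0.5·0.1852) ≈ 0.8288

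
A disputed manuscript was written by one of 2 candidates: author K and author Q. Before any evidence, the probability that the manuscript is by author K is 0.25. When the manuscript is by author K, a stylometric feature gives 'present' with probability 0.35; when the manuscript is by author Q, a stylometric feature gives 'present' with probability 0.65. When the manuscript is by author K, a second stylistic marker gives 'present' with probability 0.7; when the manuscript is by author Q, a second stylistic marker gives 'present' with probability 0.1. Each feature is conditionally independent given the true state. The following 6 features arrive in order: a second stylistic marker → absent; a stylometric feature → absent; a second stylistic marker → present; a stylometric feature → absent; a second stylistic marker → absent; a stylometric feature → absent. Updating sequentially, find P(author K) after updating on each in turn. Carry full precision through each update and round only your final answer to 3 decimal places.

Each posterior becomes the prior for the next update.
After a second stylistic marker='absent': P(author K) = 0.3·0.2500 / (0.3·0.2500 + 0.9·0.7500) ≈ 0.1000
After a stylometric feature='absent': P(author K) = 0.65·0.1000 / (0.65·0.1000 + 0.35·0.9000) ≈ 0.1711
After a second stylistic marker='present': P(author K) = 0.7·0.1711 / (0.7·0.1711 + 0.1·0.8289) ≈ 0.5909
After a stylometric feature='absent': P(author K) = 0.65·0.5909 / (0.65·0.5909 + 0.35·0.4091) ≈ 0.7284
After a second stylistic marker='absent': P(author K) = 0.3·0.7284 / (0.3·0.7284 + 0.9·0.2716) ≈ 0.4721
After a stylometric feature='absent': P(author K) = 0.65·0.4721 / (0.65·0.4721 + 0.35·0.5279) ≈ 0.6241

0.624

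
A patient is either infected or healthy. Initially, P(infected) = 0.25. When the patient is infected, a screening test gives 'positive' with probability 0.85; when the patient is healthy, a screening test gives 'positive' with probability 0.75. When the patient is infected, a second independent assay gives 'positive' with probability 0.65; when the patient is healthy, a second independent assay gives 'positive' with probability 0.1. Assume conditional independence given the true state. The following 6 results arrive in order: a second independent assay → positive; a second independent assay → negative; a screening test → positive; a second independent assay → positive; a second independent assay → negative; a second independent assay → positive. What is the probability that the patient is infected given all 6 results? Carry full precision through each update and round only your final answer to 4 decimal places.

0.9401

Each posterior becomes the prior for the next update.
After a second independent assay='positive': P(infected) = 0.65·0.2500 / (0.65·0.2500 + 0.1·0.7500) ≈ 0.6842
After a second independent assay='negative': P(infected) = 0.35·0.6842 / (0.35·0.6842 + 0.9·0.3158) ≈ 0.4573
After a screening test='positive': P(infected) = 0.85·0.4573 / (0.85·0.4573 + 0.75·0.5427) ≈ 0.4885
After a second independent assay='positive': P(infected) = 0.65·0.4885 / (0.65·0.4885 + 0.1·0.5115) ≈ 0.8612
After a second independent assay='negative': P(infected) = 0.35·0.8612 / (0.35·0.8612 + 0.9·0.1388) ≈ 0.7071
After a second independent assay='positive': P(infected) = 0.65·0.7071 / (0.65·0.7071 + 0.1·0.2929) ≈ 0.9401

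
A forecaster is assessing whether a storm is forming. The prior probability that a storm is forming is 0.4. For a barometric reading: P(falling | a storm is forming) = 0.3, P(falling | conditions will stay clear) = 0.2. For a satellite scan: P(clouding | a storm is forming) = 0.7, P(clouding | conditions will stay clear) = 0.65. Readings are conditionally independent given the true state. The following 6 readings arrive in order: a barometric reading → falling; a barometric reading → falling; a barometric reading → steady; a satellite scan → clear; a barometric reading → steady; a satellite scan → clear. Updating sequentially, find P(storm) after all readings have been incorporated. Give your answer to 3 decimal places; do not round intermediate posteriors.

0.458

Each posterior becomes the prior for the next update.
After a barometric reading='falling': P(storm) = 0.3·0.4000 / (0.3·0.4000 + 0.2·0.6000) ≈ 0.5000
After a barometric reading='falling': P(storm) = 0.3·0.5000 / (0.3·0.5000 + 0.2·0.5000) ≈ 0.6000
After a barometric reading='steady': P(storm) = 0.7·0.6000 / (0.7·0.6000 + 0.8·0.4000) ≈ 0.5676
After a satellite scan='clear': P(storm) = 0.3·0.5676 / (0.3·0.5676 + 0.35·0.4324) ≈ 0.5294
After a barometric reading='steady': P(storm) = 0.7·0.5294 / (0.7·0.5294 + 0.8·0.4706) ≈ 0.4961
After a satellite scan='clear': P(storm) = 0.3·0.4961 / (0.3·0.4961 + 0.35·0.5039) ≈ 0.4576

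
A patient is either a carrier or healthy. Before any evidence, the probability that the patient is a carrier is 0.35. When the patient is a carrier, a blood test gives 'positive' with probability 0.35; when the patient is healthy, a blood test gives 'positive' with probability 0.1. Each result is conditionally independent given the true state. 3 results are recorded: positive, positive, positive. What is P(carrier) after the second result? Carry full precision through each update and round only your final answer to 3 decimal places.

0.868

After 'positive': P(carrier) = 0.35·0.3500 / (0.35·0.3500 + 0.1·0.6500) ≈ 0.6533
After 'positive': P(carrier) = 0.35·0.6533 / (0.35·0.6533 + 0.1·0.3467) ≈ 0.8684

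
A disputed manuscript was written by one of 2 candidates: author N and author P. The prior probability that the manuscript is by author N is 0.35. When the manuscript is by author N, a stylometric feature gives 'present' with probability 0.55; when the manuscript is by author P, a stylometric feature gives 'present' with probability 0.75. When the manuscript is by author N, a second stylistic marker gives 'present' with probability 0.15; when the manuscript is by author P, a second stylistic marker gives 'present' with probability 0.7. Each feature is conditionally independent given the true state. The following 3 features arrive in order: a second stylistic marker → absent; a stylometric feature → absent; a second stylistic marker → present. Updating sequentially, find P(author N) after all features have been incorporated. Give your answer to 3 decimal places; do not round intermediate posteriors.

0.370

After a second stylistic marker='absent': P(author N) = 0.85·0.3500 / (0.85·0.3500 + 0.3·0.6500) ≈ 0.6041
After a stylometric feature='absent': P(author N) = 0.45·0.6041 / (0.45·0.6041 + 0.25·0.3959) ≈ 0.7331
After a second stylistic marker='present': P(author N) = 0.15·0.7331 / (0.15·0.7331 + 0.7·0.2669) ≈ 0.3705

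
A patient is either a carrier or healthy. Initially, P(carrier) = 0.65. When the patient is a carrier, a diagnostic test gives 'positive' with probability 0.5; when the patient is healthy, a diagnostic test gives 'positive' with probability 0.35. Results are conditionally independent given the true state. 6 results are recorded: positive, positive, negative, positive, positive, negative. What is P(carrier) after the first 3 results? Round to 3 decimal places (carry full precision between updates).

After 'positive': P(carrier) = 0.5·0.6500 / (0.5·0.6500 + 0.35·0.3500) ≈ 0.7263
After 'positive': P(carrier) = 0.5·0.7263 / (0.5·0.7263 + 0.35·0.2737) ≈ 0.7912
After 'negative': P(carrier) = 0.5·0.7912 / (0.5·0.7912 + 0.65·0.2088) ≈ 0.7446

0.745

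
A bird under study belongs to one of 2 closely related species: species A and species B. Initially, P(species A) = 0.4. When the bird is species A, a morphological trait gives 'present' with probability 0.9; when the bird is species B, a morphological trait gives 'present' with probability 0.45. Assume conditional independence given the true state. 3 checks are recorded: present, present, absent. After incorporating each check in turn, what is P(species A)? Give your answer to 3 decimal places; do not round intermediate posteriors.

0.327

After 'present': P(species A) = 0.9·0.4000 / (0.9·0.4000 + 0.45·0.6000) ≈ 0.5714
After 'present': P(species A) = 0.9·0.5714 / (0.9·0.5714 + 0.45·0.4286) ≈ 0.7273
After 'absent': P(species A) = 0.1·0.7273 / (0.1·0.7273 + 0.55·0.2727) ≈ 0.3265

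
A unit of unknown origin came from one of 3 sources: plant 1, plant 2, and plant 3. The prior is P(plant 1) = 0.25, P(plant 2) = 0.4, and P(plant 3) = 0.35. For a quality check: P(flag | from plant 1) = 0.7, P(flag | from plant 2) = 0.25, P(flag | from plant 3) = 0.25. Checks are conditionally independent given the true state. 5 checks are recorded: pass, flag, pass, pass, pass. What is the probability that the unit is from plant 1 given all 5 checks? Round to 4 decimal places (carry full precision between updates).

0.0233

After 'pass': normaliser = 0.3·0.2500 + 0.75·0.4000 + 0.75·0.3500; P(plant 1) ≈ 0.1176, P(plant 2) ≈ 0.4706, P(plant 3) ≈ 0.4118
After 'flag': normaliser = 0.7·0.1176 + 0.25·0.4706 + 0.25·0.4118; P(plant 1) ≈ 0.2718, P(plant 2) ≈ 0.3883, P(plant 3) ≈ 0.3398
After 'pass': normaliser = 0.3·0.2718 + 0.75·0.3883 + 0.75·0.3398; P(plant 1) ≈ 0.1299, P(plant 2) ≈ 0.4640, P(plant 3) ≈ 0.4060
After 'pass': normaliser = 0.3·0.1299 + 0.75·0.4640 + 0.75·0.4060; P(plant 1) ≈ 0.0564, P(plant 2) ≈ 0.5033, P(plant 3) ≈ 0.4404
After 'pass': normaliser = 0.3·0.0564 + 0.75·0.5033 + 0.75·0.4404; P(plant 1) ≈ 0.0233, P(plant 2) ≈ 0.5209, P(plant 3) ≈ 0.4558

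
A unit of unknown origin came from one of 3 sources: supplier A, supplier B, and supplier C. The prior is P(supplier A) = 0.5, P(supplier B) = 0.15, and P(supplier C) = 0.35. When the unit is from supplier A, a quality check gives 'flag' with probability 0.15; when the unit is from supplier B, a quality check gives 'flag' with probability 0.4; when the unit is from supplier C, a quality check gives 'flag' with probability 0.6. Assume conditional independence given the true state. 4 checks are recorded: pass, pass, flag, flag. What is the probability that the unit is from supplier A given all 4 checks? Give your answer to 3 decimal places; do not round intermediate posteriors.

0.220

After 'pass': normaliser = 0.85·0.5000 + 0.6·0.1500 + 0.4·0.3500; P(supplier A) ≈ 0.6489, P(supplier B) ≈ 0.1374, P(supplier C) ≈ 0.2137
After 'pass': normaliser = 0.85·0.6489 + 0.6·0.1374 + 0.4·0.2137; P(supplier A) ≈ 0.7666, P(supplier B) ≈ 0.1146, P(supplier C) ≈ 0.1188
After 'flag': normaliser = 0.15·0.7666 + 0.4·0.1146 + 0.6·0.1188; P(supplier A) ≈ 0.4954, P(supplier B) ≈ 0.1975, P(supplier C) ≈ 0.3072
After 'flag': normaliser = 0.15·0.4954 + 0.4·0.1975 + 0.6·0.3072; P(supplier A) ≈ 0.2201, P(supplier B) ≈ 0.2340, P(supplier C) ≈ 0.5459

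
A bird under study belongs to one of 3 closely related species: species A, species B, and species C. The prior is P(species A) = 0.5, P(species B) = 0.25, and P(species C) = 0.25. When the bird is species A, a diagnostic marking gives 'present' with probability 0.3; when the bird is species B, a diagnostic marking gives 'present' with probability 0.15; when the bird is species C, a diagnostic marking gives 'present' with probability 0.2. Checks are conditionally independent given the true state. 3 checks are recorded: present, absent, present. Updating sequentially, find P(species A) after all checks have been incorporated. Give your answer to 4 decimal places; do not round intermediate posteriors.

0.7114

After 'present': normaliser = 0.3·0.5000 + 0.15·0.2500 + 0.2·0.2500; P(species A) ≈ 0.6316, P(species B) ≈ 0.1579, P(species C) ≈ 0.2105
After 'absent': normaliser = 0.7·0.6316 + 0.85·0.1579 + 0.8·0.2105; P(species A) ≈ 0.5936, P(species B) ≈ 0.1802, P(species C) ≈ 0.2261
After 'present': normaliser = 0.3·0.5936 + 0.15·0.1802 + 0.2·0.2261; P(species A) ≈ 0.7114, P(species B) ≈ 0.1080, P(species C) ≈ 0.1807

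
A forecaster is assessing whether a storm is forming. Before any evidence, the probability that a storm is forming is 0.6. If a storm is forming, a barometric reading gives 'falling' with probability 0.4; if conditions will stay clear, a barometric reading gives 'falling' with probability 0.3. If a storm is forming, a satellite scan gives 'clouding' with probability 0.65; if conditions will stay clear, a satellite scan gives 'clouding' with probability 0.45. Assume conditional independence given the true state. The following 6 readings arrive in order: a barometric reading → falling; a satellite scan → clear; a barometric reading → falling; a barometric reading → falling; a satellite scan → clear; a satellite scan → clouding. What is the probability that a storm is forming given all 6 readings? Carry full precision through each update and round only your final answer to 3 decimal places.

0.675

After a barometric reading='falling': P(storm) = 0.4·0.6000 / (0.4·0.6000 + 0.3·0.4000) ≈ 0.6667
After a satellite scan='clear': P(storm) = 0.35·0.6667 / (0.35·0.6667 + 0.55·0.3333) ≈ 0.5600
After a barometric reading='falling': P(storm) = 0.4·0.5600 / (0.4·0.5600 + 0.3·0.4400) ≈ 0.6292
After a barometric reading='falling': P(storm) = 0.4·0.6292 / (0.4·0.6292 + 0.3·0.3708) ≈ 0.6935
After a satellite scan='clear': P(storm) = 0.35·0.6935 / (0.35·0.6935 + 0.55·0.3065) ≈ 0.5901
After a satellite scan='clouding': P(storm) = 0.65·0.5901 / (0.65·0.5901 + 0.45·0.4099) ≈ 0.6753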